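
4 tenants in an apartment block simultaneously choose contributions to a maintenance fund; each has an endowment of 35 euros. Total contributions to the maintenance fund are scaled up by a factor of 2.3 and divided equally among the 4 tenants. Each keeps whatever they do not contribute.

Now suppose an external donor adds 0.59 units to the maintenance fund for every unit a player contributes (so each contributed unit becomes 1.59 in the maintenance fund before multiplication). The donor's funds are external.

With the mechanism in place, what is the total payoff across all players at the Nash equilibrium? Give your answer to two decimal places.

140.00 euros

The effective private return is 2.3 × 1.59 / 4 = 0.9143, which is still under 1, so the mechanism doesn't change anyone's dominant strategy: zero contribution.
At the Nash equilibrium no one contributes; group total payoff = 4 × 35 = 140.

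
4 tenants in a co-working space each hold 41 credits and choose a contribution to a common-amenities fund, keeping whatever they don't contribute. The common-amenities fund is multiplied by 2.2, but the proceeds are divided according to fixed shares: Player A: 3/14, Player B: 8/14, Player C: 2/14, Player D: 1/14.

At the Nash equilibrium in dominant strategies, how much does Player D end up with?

47.44 credits

A player with share s gets back 2.2·s per unit contributed, so full contribution is dominant for anyone with s > 1/2.2 = 0.4545 and zero contribution is dominant for anyone below.
Player B alone (share 8/14) is above the threshold, contributing 41; the remaining 3 contribute 0. Total contributed: 41.
Player D keeps 41 and receives 2.2 × 41 × 1/14 = 6.44 from the common-amenities fund, for a payoff of 47.44.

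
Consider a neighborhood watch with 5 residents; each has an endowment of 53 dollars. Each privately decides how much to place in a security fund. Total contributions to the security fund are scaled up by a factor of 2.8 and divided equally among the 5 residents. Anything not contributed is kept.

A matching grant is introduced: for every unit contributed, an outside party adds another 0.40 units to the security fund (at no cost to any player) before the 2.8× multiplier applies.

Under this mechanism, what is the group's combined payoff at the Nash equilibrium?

Even with the mechanism, each unit contributed returns only 2.8 × 1.40 / 5 = 0.7840 per unit of net cost, so contributing nothing is still dominant.
Everyone keeps their endowment and the group total is 5 × 53 = 265.

265.00 dollars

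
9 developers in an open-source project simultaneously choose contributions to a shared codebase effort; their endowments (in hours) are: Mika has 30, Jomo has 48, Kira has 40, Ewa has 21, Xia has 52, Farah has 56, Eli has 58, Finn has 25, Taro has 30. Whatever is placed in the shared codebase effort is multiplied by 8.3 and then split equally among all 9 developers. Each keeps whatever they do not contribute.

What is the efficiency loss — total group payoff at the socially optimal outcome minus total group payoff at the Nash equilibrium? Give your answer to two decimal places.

2628.00 hours

The private return per contributed unit is 8.3/9 = 0.9222 < 1 for every player regardless of endowment, so the Nash equilibrium is zero contribution and the group total is Σ E_j = 30 + 48 + 40 + 21 + 52 + 56 + 58 + 25 + 30 = 360.
Each contributed unit returns 8.300 to the group, so the social optimum is full contribution by everyone: group total = 8.300 × 360 = 2988.00.
Efficiency loss = (8.300 − 1) × 360 = 2628.00.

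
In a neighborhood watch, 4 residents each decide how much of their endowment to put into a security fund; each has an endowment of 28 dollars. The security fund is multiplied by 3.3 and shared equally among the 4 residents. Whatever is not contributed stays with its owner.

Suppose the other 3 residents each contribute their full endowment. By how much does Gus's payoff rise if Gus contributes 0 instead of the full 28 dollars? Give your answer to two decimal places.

4.90 dollars

Switching from a contribution of 28 to 0 lets Gus keep an extra 28 dollars, but lowers the security fund by 28, which costs Gus their own share of that drop: 3.3/4 × 28 = 23.10.
Net gain = 28 − 23.10 = 4.90. The private return per contributed unit (0.8250) is below 1, so free-riding is indeed the best response regardless of what the others do.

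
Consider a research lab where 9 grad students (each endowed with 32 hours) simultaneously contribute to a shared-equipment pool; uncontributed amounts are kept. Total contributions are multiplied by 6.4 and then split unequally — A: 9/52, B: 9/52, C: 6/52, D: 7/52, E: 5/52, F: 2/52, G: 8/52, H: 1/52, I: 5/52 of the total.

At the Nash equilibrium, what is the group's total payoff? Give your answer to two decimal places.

633.60 hours

Each unit j contributes comes back to j as 6.4 × (j's share), so j prefers to contribute only if that share exceeds 1/6.4 = 0.1563; otherwise keeping the unit dominates.
A and B clear that bar, contributing 32 each; the remaining 7 contribute 0. Total contributed: 64.
The shared-equipment pool pays out 6.4 × 64 = 409.60 in total (split across the unequal shares, but the aggregate is all that matters for the group sum).
The 7 free-riders keep 32 each, adding 224. Group total = 224 + 409.60 = 633.60.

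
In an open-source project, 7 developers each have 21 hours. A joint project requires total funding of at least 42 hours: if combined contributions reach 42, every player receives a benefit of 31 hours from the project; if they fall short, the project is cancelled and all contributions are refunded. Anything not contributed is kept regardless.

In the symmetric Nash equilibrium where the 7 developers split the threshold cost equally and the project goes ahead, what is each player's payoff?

Equal share of the threshold: 42/7 = 6.
At this profile no one gains by cutting their contribution: any cut drops the total below 42, the project is cancelled, contributions are refunded, and the deviator ends with 21, which is less than 21 − 6 + 31 = 46. Contributing more than 6 just wastes the excess. So contributing exactly 6 is a best response.
Each player's payoff: 21 − 6 + 31 = 46.

46 hours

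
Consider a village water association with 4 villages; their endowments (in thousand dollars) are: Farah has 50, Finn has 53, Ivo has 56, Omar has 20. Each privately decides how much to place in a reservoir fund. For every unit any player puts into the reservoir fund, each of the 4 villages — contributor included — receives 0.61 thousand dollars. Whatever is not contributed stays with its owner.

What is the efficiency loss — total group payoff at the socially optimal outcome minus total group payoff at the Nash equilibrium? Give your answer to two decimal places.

The private return per contributed unit is 0.61 < 1 for everyone, so the Nash equilibrium is zero contribution and the group total is Σ E_j = 50 + 53 + 56 + 20 = 179.
Each contributed unit returns 2.440 to the group, so the social optimum is full contribution by everyone: group total = 2.440 × 179 = 436.76.
Efficiency loss = (2.440 − 1) × 179 = 257.76.

257.76 thousand dollars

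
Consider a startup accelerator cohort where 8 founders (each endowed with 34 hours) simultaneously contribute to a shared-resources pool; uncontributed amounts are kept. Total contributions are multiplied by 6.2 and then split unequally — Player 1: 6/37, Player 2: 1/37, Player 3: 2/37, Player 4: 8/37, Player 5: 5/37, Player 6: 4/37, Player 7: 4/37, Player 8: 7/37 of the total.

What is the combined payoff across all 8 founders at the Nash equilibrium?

Player j's private return per contributed unit is 6.2 × (j's share). Contributing is weakly dominant for j when that share is at least 1/6.2 = 0.1613, and contributing 0 is dominant otherwise.
The shares above 0.1613 belong to Player 1, Player 4 and Player 8, contributing 34 each; the remaining 5 contribute 0. Total contributed: 102.
The shared-resources pool pays out 6.2 × 102 = 632.40 in total (split across the unequal shares, but the aggregate is all that matters for the group sum).
The 5 free-riders keep 34 each, adding 170. Group total = 170 + 632.40 = 802.40.

802.40 hours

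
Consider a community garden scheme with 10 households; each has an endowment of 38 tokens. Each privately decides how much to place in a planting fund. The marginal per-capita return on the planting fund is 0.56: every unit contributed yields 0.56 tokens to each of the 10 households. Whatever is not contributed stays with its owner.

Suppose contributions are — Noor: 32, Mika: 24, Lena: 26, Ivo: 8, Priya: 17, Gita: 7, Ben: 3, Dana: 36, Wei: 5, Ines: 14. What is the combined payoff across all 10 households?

1171.20 tokens

Total contributed: 32 + 24 + 26 + 8 + 17 + 7 + 3 + 36 + 5 + 14 = 172; total kept: 10 × 38 − 172 = 208.
The planting fund pays out 0.56 × 10 × 172 = 963.20 in aggregate.
Group total = 208 + 963.20 = 1171.20.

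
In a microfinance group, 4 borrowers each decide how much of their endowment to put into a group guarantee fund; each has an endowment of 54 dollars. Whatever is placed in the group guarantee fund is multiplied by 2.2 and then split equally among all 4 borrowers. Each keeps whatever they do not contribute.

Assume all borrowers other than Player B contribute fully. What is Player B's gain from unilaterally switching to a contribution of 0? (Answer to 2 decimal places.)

24.30 dollars

Switching from a contribution of 54 to 0 lets Player B keep an extra 54 dollars, but lowers the group guarantee fund by 54, which costs Player B their own share of that drop: 2.2/4 × 54 = 29.70.
Net gain = 54 − 29.70 = 24.30. The private return per contributed unit (0.5500) is below 1, so free-riding is indeed the best response regardless of what the others do.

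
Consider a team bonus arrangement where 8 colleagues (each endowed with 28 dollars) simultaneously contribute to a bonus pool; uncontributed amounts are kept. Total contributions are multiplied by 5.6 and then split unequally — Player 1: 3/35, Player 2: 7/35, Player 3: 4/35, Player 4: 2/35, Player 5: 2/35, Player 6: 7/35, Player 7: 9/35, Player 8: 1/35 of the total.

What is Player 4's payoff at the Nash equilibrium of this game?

For player j, contributing a unit is worthwhile iff 5.6 × (j's share) ≥ 1, i.e. iff j's share is at least 0.1786.
The shares above 0.1786 belong to Player 2, Player 6 and Player 7, contributing 28 each; the remaining 5 contribute 0. Total contributed: 84.
Player 4 keeps 28 and receives 5.6 × 84 × 2/35 = 26.88 from the bonus pool, for a payoff of 54.88.

54.88 dollars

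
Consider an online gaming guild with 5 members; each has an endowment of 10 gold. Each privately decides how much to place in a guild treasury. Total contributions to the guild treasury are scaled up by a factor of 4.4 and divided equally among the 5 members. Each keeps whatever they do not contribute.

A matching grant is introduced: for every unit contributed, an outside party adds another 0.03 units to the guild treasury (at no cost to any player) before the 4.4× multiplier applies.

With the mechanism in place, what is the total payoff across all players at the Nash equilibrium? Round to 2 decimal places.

50.00 gold

Even with the mechanism, each unit contributed returns only 4.4 × 1.03 / 5 = 0.9064 per unit of net cost, so contributing nothing is still dominant.
Everyone keeps their endowment and the group total is 5 × 10 = 50.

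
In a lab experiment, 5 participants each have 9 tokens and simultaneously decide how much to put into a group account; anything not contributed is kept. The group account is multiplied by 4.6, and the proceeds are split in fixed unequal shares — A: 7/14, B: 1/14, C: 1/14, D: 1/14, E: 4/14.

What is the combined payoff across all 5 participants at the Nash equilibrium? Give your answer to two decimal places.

For player j, contributing a unit is worthwhile iff 4.6 × (j's share) ≥ 1, i.e. iff j's share is at least 0.2174.
A and E are above the threshold, contributing 9 each; the remaining 3 contribute 0. Total contributed: 18.
The group account pays out 4.6 × 18 = 82.80 in total (split across the unequal shares, but the aggregate is all that matters for the group sum).
The 3 free-riders keep 9 each, adding 27. Group total = 27 + 82.80 = 109.80.

109.80 tokens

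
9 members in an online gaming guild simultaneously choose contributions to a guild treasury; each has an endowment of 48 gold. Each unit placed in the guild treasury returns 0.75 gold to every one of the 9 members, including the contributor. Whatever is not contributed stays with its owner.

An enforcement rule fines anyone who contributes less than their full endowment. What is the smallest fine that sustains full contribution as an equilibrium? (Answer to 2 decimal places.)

Given the others contribute fully, the best deviation is to contribute 0 (any partial contribution still incurs the fine and gives up units whose private return 0.75 is below 1).
Deviating from 48 to 0 saves 48 gold but forfeits the deviator's share of the drop in the guild treasury: 0.75 × 48 = 36.00.
So the deviation gain is 48 − 36.00 = 12.00, and the fine must be at least 12.00 gold to wipe it out.

12.00 gold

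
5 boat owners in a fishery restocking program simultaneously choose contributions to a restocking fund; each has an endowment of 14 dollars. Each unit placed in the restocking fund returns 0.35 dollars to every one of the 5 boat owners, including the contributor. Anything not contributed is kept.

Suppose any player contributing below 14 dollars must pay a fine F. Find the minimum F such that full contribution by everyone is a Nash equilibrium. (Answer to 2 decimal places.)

Given the others contribute fully, the best deviation is to contribute 0 (any partial contribution still incurs the fine and gives up units whose private return 0.35 is below 1).
Deviating from 14 to 0 saves 14 dollars but forfeits the deviator's share of the drop in the restocking fund: 0.35 × 14 = 4.90.
So the deviation gain is 14 − 4.90 = 9.10, and the fine must be at least 9.10 dollars to wipe it out.

9.10 dollars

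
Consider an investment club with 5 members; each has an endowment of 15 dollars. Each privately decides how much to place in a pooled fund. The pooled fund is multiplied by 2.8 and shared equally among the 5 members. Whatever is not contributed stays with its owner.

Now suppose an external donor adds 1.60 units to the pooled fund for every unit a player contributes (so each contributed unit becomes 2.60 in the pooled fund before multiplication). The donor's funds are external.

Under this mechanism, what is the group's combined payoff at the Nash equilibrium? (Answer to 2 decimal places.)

546.00 dollars

With the mechanism, a contributed unit returns 2.8 × 2.60 / 5 = 1.4560 per unit of net cost to the contributor — now above 1 — so contributing fully is weakly dominant for every player.
So the Nash equilibrium is full contribution by all 5; the group earns 2.8 × 2.60 × 75 = 546.00.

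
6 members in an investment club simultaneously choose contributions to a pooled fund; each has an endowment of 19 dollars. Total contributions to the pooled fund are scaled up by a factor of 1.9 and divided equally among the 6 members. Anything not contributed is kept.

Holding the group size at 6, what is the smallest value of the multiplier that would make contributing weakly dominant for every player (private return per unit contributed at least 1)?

6

A contributed unit returns (multiplier)/6 to its contributor.
This reaches 1 exactly when the multiplier is 6.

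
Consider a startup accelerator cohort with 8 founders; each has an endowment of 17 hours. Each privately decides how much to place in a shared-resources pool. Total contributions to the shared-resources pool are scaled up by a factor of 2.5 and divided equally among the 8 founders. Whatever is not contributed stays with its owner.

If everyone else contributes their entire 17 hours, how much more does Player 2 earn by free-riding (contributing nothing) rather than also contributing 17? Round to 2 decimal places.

11.69 hours

Switching from a contribution of 17 to 0 lets Player 2 keep an extra 17 hours, but lowers the shared-resources pool by 17, which costs Player 2 their own share of that drop: 2.5/8 × 17 = 5.31.
Net gain = 17 − 5.31 = 11.69. The private return per contributed unit (0.3125) is below 1, so free-riding is indeed the best response regardless of what the others do.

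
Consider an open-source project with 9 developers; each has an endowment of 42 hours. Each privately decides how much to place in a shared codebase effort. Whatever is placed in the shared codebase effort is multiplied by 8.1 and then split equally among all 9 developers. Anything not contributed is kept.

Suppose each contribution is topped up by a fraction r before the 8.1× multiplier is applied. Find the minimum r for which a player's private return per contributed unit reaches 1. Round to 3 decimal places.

0.111

With matching at rate r, one contributed unit becomes (1 + r) in the shared codebase effort and returns 8.1 × (1 + r) / 9 to the contributor.
Setting this equal to 1: 1 + r = 9/8.1 = 1.1111.
So the minimum matching rate is r = 1.1111 − 1 = 0.111.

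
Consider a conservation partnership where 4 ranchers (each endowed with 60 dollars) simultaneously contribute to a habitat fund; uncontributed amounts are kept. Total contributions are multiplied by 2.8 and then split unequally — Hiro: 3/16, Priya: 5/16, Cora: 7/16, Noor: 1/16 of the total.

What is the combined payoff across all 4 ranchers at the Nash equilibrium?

348.00 dollars

Each unit j contributes comes back to j as 2.8 × (j's share), so j prefers to contribute only if that share exceeds 1/2.8 = 0.3571; otherwise keeping the unit dominates.
The only share above 0.3571 is Cora's 7/16, contributing 60; the remaining 3 contribute 0. Total contributed: 60.
The habitat fund pays out 2.8 × 60 = 168.00 in total (split across the unequal shares, but the aggregate is all that matters for the group sum).
The 3 free-riders keep 60 each, adding 180. Group total = 180 + 168.00 = 348.00.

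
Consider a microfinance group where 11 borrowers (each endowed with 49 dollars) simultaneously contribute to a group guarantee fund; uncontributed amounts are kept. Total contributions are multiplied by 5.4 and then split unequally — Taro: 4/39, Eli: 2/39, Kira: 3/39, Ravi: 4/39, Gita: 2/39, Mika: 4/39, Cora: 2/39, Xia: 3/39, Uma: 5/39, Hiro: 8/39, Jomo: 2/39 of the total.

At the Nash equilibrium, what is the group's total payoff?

754.60 dollars

A player with share s gets back 5.4·s per unit contributed, so full contribution is dominant for anyone with s > 1/5.4 = 0.1852 and zero contribution is dominant for anyone below.
Only Hiro (8/39) clears that bar, contributing 49; the remaining 10 contribute 0. Total contributed: 49.
The group guarantee fund pays out 5.4 × 49 = 264.60 in total (split across the unequal shares, but the aggregate is all that matters for the group sum).
The 10 free-riders keep 49 each, adding 490. Group total = 490 + 264.60 = 754.60.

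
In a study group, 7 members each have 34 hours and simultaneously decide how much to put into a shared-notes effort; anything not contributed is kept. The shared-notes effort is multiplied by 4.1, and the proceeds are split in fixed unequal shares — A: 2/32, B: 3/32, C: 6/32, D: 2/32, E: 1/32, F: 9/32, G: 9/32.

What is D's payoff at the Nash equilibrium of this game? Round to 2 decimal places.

A player with share s gets back 4.1·s per unit contributed, so full contribution is dominant for anyone with s > 1/4.1 = 0.2439 and zero contribution is dominant for anyone below.
F and G clear that bar, contributing 34 each; the remaining 5 contribute 0. Total contributed: 68.
D keeps 34 and receives 4.1 × 68 × 2/32 = 17.43 from the shared-notes effort, for a payoff of 51.43.

51.43 hours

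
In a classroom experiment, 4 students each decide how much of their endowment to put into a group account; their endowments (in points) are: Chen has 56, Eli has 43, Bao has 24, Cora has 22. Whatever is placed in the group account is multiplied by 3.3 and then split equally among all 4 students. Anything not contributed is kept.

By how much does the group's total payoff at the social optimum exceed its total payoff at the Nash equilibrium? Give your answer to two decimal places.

333.50 points

The private return per contributed unit is 3.3/4 = 0.8250 < 1 for every player regardless of endowment, so the Nash equilibrium is zero contribution and the group total is Σ E_j = 56 + 43 + 24 + 22 = 145.
Each contributed unit returns 3.300 to the group, so the social optimum is full contribution by everyone: group total = 3.300 × 145 = 478.50.
Efficiency loss = (3.300 − 1) × 145 = 333.50.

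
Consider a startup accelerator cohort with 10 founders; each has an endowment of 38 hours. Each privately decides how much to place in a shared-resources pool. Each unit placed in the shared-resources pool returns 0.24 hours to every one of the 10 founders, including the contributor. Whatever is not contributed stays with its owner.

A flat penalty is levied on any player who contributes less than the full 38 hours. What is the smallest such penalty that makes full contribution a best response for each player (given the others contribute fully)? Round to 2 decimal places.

Given the others contribute fully, the best deviation is to contribute 0 (any partial contribution still incurs the fine and gives up units whose private return 0.24 is below 1).
Deviating from 38 to 0 saves 38 hours but forfeits the deviator's share of the drop in the shared-resources pool: 0.24 × 38 = 9.12.
So the deviation gain is 38 − 9.12 = 28.88, and the fine must be at least 28.88 hours to wipe it out.

28.88 hours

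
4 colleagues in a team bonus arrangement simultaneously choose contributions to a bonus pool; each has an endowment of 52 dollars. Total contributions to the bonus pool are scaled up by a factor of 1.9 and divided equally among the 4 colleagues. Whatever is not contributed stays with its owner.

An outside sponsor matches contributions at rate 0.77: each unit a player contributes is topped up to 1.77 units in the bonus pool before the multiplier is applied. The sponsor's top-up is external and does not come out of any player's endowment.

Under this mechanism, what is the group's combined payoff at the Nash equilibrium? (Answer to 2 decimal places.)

Even with the mechanism, each unit contributed returns only 1.9 × 1.77 / 4 = 0.8408 per unit of net cost, so contributing nothing is still dominant.
Everyone keeps their endowment and the group total is 4 × 52 = 208.

208.00 dollars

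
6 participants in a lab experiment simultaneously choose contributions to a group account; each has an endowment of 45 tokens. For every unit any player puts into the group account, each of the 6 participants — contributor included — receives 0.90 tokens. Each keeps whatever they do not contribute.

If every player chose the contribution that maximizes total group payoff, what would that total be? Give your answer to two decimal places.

1458.00 tokens

Each contributed unit returns 5.400 to the group as a whole (0.90 to each of 6 players), which exceeds 1, so the social optimum is full contribution: group total = 5.400 × 270 = 1458.00.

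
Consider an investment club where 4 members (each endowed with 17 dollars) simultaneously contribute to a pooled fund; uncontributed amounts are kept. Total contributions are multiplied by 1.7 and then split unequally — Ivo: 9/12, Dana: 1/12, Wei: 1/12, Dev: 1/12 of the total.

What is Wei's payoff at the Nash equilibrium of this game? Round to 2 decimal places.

A player with share s gets back 1.7·s per unit contributed, so full contribution is dominant for anyone with s > 1/1.7 = 0.5882 and zero contribution is dominant for anyone below.
Only Ivo (9/12) clears that bar, contributing 17; the remaining 3 contribute 0. Total contributed: 17.
Wei keeps 17 and receives 1.7 × 17 × 1/12 = 2.41 from the pooled fund, for a payoff of 19.41.

19.41 dollars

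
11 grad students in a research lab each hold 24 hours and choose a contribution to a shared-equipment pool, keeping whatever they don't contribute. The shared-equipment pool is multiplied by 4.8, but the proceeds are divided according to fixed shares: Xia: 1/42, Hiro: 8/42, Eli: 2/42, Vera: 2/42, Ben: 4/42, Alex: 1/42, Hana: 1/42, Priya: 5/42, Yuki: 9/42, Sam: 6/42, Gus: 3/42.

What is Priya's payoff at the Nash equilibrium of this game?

37.71 hours

Player j's private return per contributed unit is 4.8 × (j's share). Contributing is weakly dominant for j when that share is at least 1/4.8 = 0.2083, and contributing 0 is dominant otherwise.
Only Yuki (9/42) clears that bar, contributing 24; the remaining 10 contribute 0. Total contributed: 24.
Priya keeps 24 and receives 4.8 × 24 × 5/42 = 13.71 from the shared-equipment pool, for a payoff of 37.71.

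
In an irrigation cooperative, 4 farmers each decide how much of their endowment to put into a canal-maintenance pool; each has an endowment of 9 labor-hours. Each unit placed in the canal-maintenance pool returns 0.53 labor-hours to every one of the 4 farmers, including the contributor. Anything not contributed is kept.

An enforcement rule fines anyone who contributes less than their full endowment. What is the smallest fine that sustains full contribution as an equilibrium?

Given the others contribute fully, the best deviation is to contribute 0 (any partial contribution still incurs the fine and gives up units whose private return 0.53 is below 1).
Deviating from 9 to 0 saves 9 labor-hours but forfeits the deviator's share of the drop in the canal-maintenance pool: 0.53 × 9 = 4.77.
So the deviation gain is 9 − 4.77 = 4.23, and the fine must be at least 4.23 labor-hours to wipe it out.

4.23 labor-hours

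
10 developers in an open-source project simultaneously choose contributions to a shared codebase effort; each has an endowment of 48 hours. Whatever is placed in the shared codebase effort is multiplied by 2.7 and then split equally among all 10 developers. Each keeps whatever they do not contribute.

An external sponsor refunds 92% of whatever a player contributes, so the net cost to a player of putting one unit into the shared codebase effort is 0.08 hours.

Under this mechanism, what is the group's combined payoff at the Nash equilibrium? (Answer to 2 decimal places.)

The effective private return per unit is now (2.7/10) / 0.08 = 3.3750 > 1, so every player's dominant strategy flips to full contribution.
So the Nash equilibrium is full contribution by all 10; the group earns 10 × (48 × 0.92 + 2.7 × 48) = 1737.60.

1737.60 hours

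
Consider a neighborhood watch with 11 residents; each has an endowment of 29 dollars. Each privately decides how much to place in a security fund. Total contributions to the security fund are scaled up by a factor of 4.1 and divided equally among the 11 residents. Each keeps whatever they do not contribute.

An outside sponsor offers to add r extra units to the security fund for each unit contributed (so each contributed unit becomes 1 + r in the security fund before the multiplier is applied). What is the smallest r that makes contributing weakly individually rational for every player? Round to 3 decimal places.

1.683

With matching at rate r, one contributed unit becomes (1 + r) in the security fund and returns 4.1 × (1 + r) / 11 to the contributor.
Setting this equal to 1: 1 + r = 11/4.1 = 2.6829.
So the minimum matching rate is r = 2.6829 − 1 = 1.683.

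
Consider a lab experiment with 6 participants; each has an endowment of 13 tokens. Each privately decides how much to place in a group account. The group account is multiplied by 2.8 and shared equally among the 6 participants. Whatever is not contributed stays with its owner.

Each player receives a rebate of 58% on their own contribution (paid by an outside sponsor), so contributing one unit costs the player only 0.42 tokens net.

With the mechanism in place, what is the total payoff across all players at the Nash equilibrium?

With the mechanism, a contributed unit returns (2.8/6) / 0.42 = 1.1111 per unit of net cost to the contributor — now above 1 — so contributing fully is weakly dominant for every player.
So the Nash equilibrium is full contribution by all 6; the group earns 6 × (13 × 0.58 + 2.8 × 13) = 263.64.

263.64 tokens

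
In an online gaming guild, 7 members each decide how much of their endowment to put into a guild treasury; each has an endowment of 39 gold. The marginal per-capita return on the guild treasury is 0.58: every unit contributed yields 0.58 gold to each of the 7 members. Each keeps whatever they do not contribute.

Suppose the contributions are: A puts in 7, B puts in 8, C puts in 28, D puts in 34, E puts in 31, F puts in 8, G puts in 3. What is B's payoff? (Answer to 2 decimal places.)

100.02 gold

Total contributed: 7 + 8 + 28 + 34 + 31 + 8 + 3 = 119.
Each receives 0.58 × 119 = 69.02 from the guild treasury.
B keeps 39 − 8 = 31, so B's payoff is 31 + 69.02 = 100.02.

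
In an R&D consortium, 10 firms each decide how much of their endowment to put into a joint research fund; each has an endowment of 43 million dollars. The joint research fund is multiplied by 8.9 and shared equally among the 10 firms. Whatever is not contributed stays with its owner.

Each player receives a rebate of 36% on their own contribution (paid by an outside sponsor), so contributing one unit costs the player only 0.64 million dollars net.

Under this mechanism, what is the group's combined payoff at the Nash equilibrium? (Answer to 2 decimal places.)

With the mechanism, a contributed unit returns (8.9/10) / 0.64 = 1.3906 per unit of net cost to the contributor — now above 1 — so contributing fully is weakly dominant for every player.
At the Nash equilibrium everyone contributes 43. Group total payoff = 10 × (43 × 0.36 + 8.9 × 43) = 3981.80.

3981.80 million dollars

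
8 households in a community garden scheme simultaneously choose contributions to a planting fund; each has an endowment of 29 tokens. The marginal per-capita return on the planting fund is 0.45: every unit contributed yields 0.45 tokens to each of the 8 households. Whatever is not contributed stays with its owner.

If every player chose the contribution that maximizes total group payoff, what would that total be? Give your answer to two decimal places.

Each contributed unit returns 3.600 to the group as a whole (0.45 to each of 8 players), which exceeds 1, so the social optimum is full contribution: group total = 3.600 × 232 = 835.20.

835.20 tokens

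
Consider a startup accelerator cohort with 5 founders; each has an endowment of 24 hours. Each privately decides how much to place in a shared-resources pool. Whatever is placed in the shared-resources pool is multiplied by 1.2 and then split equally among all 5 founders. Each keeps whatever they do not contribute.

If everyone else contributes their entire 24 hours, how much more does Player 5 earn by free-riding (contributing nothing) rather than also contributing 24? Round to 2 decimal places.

Switching from a contribution of 24 to 0 lets Player 5 keep an extra 24 hours, but lowers the shared-resources pool by 24, which costs Player 5 their own share of that drop: 1.2/5 × 24 = 5.76.
Net gain = 24 − 5.76 = 18.24. The private return per contributed unit (0.2400) is below 1, so free-riding is indeed the best response regardless of what the others do.

18.24 hours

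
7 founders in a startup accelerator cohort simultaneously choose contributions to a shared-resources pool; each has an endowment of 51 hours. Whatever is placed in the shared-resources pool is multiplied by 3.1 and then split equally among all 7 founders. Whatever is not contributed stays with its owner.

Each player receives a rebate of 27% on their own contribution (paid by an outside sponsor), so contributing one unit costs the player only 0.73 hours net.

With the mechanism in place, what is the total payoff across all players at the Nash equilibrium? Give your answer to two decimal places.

The effective private return is (3.1/7) / 0.73 = 0.6067, which is still under 1, so the mechanism doesn't change anyone's dominant strategy: zero contribution.
At the Nash equilibrium no one contributes; group total payoff = 7 × 51 = 357.

357.00 hours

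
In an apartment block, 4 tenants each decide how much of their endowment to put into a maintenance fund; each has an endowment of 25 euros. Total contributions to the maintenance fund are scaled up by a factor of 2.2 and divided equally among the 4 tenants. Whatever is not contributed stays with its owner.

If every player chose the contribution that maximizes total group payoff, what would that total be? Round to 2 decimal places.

220.00 euros

Each contributed unit returns 2.200 to the group as a whole (0.5500 to each of 4 players), which exceeds 1, so the social optimum is full contribution: group total = 2.200 × 100 = 220.00.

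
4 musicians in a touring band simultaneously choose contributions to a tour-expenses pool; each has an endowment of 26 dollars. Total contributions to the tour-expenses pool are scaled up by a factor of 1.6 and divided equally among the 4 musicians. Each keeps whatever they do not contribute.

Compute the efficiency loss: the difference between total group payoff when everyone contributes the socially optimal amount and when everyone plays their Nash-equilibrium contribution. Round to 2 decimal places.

62.40 dollars

Each contributed unit returns 1.6/4 = 0.4000 to its contributor — below 1 — so contributing 0 is dominant for every player. At the Nash equilibrium everyone keeps their 26, and the group total is 4 × 26 = 104.
Each contributed unit returns 1.600 to the group as a whole (0.4000 to each of 4 players), which exceeds 1, so the social optimum is full contribution: group total = 1.600 × 104 = 166.40.
Efficiency loss = 166.40 − 104 = 62.40.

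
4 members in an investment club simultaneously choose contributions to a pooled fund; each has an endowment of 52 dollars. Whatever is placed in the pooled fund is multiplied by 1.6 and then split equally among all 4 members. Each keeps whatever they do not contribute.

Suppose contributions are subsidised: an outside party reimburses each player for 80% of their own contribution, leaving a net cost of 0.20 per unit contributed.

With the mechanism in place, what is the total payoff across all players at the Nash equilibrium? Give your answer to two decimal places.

Under the mechanism each unit contributed yields (1.6/4) / 0.20 = 2.0000 back to its contributor per unit of net cost, which exceeds 1, making full contribution the dominant choice for everyone.
So the Nash equilibrium is full contribution by all 4; the group earns 4 × (52 × 0.80 + 1.6 × 52) = 499.20.

499.20 dollars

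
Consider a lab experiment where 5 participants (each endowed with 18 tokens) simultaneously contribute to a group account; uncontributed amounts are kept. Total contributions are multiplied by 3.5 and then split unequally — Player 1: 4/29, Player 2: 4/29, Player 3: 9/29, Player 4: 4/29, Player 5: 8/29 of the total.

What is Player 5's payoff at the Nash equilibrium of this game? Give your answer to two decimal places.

35.38 tokens

For player j, contributing a unit is worthwhile iff 3.5 × (j's share) ≥ 1, i.e. iff j's share is at least 0.2857.
Player 3 alone (share 9/29) is above the threshold, contributing 18; the remaining 4 contribute 0. Total contributed: 18.
Player 5 keeps 18 and receives 3.5 × 18 × 8/29 = 17.38 from the group account, for a payoff of 35.38.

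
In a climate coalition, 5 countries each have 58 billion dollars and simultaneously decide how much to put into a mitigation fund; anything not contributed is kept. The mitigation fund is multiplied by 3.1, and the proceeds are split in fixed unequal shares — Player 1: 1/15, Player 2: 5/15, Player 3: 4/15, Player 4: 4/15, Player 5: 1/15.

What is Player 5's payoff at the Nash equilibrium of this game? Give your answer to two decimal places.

69.99 billion dollars

Player j's private return per contributed unit is 3.1 × (j's share). Contributing is weakly dominant for j when that share is at least 1/3.1 = 0.3226, and contributing 0 is dominant otherwise.
The only share above 0.3226 is Player 2's 5/15, contributing 58; the remaining 4 contribute 0. Total contributed: 58.
Player 5 keeps 58 and receives 3.1 × 58 × 1/15 = 11.99 from the mitigation fund, for a payoff of 69.99.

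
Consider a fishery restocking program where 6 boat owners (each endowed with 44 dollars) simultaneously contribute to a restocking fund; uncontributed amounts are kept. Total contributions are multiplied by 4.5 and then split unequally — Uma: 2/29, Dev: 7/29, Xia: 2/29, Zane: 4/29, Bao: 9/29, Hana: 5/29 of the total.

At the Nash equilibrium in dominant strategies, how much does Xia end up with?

A player with share s gets back 4.5·s per unit contributed, so full contribution is dominant for anyone with s > 1/4.5 = 0.2222 and zero contribution is dominant for anyone below.
The shares above 0.2222 belong to Dev and Bao, contributing 44 each; the remaining 4 contribute 0. Total contributed: 88.
Xia keeps 44 and receives 4.5 × 88 × 2/29 = 27.31 from the restocking fund, for a payoff of 71.31.

71.31 dollars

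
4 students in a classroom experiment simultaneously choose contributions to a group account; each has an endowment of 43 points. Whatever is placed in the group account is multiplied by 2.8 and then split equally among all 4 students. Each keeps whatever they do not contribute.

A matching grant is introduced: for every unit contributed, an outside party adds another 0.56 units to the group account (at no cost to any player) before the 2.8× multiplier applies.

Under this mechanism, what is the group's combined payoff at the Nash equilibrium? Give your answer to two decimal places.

The effective private return per unit is now 2.8 × 1.56 / 4 = 1.0920 > 1, so every player's dominant strategy flips to full contribution.
At the Nash equilibrium everyone contributes 43. Group total payoff = 2.8 × 1.56 × 172 = 751.30.

751.30 points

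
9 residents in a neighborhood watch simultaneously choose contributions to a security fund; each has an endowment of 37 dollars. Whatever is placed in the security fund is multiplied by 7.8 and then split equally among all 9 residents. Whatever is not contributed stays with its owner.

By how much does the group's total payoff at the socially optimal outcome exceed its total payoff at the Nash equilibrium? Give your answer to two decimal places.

Each contributed unit returns 7.8/9 = 0.8667 to its contributor — below 1 — so contributing 0 is dominant for every player. At the Nash equilibrium everyone keeps their 37, and the group total is 9 × 37 = 333.
Each contributed unit returns 7.800 to the group as a whole (0.8667 to each of 9 players), which exceeds 1, so the social optimum is full contribution: group total = 7.800 × 333 = 2597.40.
Efficiency loss = 2597.40 − 333 = 2264.40.

2264.40 dollars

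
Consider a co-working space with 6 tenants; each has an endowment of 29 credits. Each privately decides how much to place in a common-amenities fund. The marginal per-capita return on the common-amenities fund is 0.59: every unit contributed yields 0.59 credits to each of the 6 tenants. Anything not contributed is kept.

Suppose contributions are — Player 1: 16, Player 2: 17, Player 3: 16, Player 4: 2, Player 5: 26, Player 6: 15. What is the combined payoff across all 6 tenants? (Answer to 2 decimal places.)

Total contributed: 16 + 17 + 16 + 2 + 26 + 15 = 92; total kept: 6 × 29 − 92 = 82.
The common-amenities fund pays out 0.59 × 6 × 92 = 325.68 in aggregate.
Group total = 82 + 325.68 = 407.68.

407.68 credits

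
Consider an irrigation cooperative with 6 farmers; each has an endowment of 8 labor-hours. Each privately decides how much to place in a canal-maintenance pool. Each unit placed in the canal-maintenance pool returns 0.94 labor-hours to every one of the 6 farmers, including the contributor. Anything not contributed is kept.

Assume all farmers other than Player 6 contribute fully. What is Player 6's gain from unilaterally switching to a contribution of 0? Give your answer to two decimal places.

0.48 labor-hours

Switching from a contribution of 8 to 0 lets Player 6 keep an extra 8 labor-hours, but lowers the canal-maintenance pool by 8, which costs Player 6 their own share of that drop: 0.94 × 8 = 7.52.
Net gain = 8 − 7.52 = 0.48. The private return per contributed unit (0.94) is below 1, so free-riding is indeed the best response regardless of what the others do.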